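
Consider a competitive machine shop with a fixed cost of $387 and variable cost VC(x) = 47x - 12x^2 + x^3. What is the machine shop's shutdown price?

$11 per unit

Short-run supply begins at min AVC. From VC = 47x - 12x^2 + x^3, AVC = 47 - 12x + x^2.
At the minimum of AVC, MC = AVC. MC = 47 - 24x + 3x^2; setting MC = AVC gives 2x^2 - 12x = 0, so x = 6. min AVC = 11.
The firm shuts down for any P below $11.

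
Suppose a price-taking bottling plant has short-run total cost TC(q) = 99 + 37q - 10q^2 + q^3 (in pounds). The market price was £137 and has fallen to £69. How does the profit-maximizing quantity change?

Output falls from 10 to 8

MC = 37 - 20q + 3q^2; the shutdown threshold is min AVC = £12 (at q = 5).
With P = £137 above the shutdown price, P = MC gives q = 10.
At P = £69 ≥ min AVC, set P = MC: q = 8. The firm stays open but cuts output.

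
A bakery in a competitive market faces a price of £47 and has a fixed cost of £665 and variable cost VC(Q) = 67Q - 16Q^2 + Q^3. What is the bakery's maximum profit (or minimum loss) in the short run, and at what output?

AVC = 67 - 16Q + Q^2 has its minimum £3 at Q = 8; price £47 clears that bar, so the firm operates.
With MC = 67 - 32Q + 3Q^2, P = MC on the upward-sloping part at Q* = 10.
TR = 47·10 = 470. TC = 665 + 70 = 735. Profit = 470 − 735 = -£265.
Shutting down would mean losing the fixed cost of £665, so operating at a loss of £265 is better by £400.

Profit = -£265 at Q = 10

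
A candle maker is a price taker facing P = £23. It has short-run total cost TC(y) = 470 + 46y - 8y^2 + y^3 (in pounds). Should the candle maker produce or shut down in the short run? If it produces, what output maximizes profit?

Shut down

Strip out fixed cost: VC = 46y - 8y^2 + y^3. Then AVC = 46 - 8y + y^2 and MC = 46 - 16y + 3y^2.
AVC hits its minimum where MC = AVC, at y = 4, giving min AVC = 46 - 8·4 + 4^2 = £30.
Since P = £23 < min AVC = £30, price fails to cover variable cost at any output.
The firm minimizes its loss by shutting down and losing only its fixed cost of £470.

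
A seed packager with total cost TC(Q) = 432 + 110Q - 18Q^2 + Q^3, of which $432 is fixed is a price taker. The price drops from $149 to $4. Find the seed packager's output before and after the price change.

AVC = 110 - 18Q + Q^2, minimized at Q = 9 where min AVC = $29. MC = 110 - 36Q + 3Q^2.
At P = $149 ≥ min AVC, set P = MC on the rising branch: Q = 13.
At P = $4 < min AVC = $29, price no longer covers variable cost at any output, so the firm shuts down: Q = 0.

Output falls from 13 to 0 (the firm shuts down)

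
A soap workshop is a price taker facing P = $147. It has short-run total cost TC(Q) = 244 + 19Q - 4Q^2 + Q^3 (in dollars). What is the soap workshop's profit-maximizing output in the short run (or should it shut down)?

Produce at Q = 8

Strip out fixed cost: VC = 19Q - 4Q^2 + Q^3. Then AVC = 19 - 4Q + Q^2 and MC = 19 - 8Q + 3Q^2.
AVC is minimized where dAVC/dQ = -4 + 2Q = 0, at Q = 2; min AVC = 19 - 4·2 + 2^2 = $15.
Since P = $147 ≥ min AVC = $15, price covers variable cost and the firm should produce.
Set P = MC: 147 = 19 - 8Q + 3Q^2 → -128 - 8Q + 3Q^2 = 0. The roots are Q = -16/3 and Q = 8; the profit-maximizing output is on the rising part of MC, so Q* = 8.
Check: AVC at Q = 8 is $51 ≤ P, so revenue covers variable cost.
Profit = P·Q − TC = 147·8 − 652 = $524.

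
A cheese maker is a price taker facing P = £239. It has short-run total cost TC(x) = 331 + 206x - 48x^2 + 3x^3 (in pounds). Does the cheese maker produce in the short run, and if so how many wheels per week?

Strip out fixed cost: VC = 206x - 48x^2 + 3x^3. Then AVC = 206 - 48x + 3x^2 and MC = 206 - 96x + 9x^2.
The AVC parabola has its vertex at x = 48/6 = 8, where AVC = 206 - 48·8 + 3·8^2 = £14.
Since P = £239 ≥ min AVC = £14, price covers variable cost and the firm should produce.
Solving P = MC: -33 - 96x + 9x^2 = 0 ⇒ x = -1/3 or 11. On the upward-sloping branch, x* = 11.
Check: AVC at x = 11 is £41 ≤ P, so revenue covers variable cost.
Profit = P·x − TC = 239·11 − 782 = £1847.

Produce at x = 11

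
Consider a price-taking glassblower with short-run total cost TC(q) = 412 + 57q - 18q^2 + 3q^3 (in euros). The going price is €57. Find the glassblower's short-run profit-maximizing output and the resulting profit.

AVC = 57 - 18q + 3q^2 has its minimum €30 at q = 3; price €57 clears that bar, so the firm operates.
With MC = 57 - 36q + 9q^2, P = MC on the upward-sloping part at q* = 4.
TR = 57·4 = 228. TC = 412 + 132 = 544. Profit = 228 − 544 = -€316.
That loss of €316 beats the €412 the firm would lose by shutting down; producing recovers €96 of fixed cost.

Profit = -€316 at q = 4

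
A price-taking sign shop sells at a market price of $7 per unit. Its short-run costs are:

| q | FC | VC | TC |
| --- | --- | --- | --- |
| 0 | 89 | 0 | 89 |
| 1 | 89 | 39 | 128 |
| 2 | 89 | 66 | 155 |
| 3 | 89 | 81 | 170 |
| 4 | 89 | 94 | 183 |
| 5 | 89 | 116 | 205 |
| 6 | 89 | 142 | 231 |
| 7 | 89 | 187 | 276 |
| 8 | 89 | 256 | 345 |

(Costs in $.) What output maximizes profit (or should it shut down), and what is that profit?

q = 0 (shut down); profit = -$89

Profit at each row (π = 7q − TC): q=0: -89; q=1: -121; q=2: -141; q=3: -149; q=4: -155; q=5: -170; q=6: -189; q=7: -227; q=8: -289.
Profit is highest at q = 0. Equivalently, the lowest AVC in the table is 116/5 ≈ $23.20 at q = 5, and P = $7 falls below it — price never covers variable cost, so the firm shuts down and loses only its fixed cost.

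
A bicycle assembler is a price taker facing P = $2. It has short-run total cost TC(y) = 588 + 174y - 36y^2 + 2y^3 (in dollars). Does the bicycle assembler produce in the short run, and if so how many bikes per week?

Shut down

Variable cost is VC = 174y - 36y^2 + 2y^3, so AVC = VC/y = 174 - 36y + 2y^2 and MC = dTC/dy = 174 - 72y + 6y^2.
The AVC parabola has its vertex at y = 36/4 = 9, where AVC = 174 - 36·9 + 2·9^2 = $12.
With P < min AVC ($2 < $12), every unit sold adds to the loss.
The firm minimizes its loss by shutting down and losing only its fixed cost of $588.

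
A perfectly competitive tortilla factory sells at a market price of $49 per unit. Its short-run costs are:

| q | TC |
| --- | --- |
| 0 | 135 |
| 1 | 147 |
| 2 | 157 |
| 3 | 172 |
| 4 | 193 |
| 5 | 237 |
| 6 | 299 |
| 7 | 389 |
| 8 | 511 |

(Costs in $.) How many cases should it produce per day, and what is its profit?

q = 5; profit = $8

Compute π = P·q − TC at each output: q=0: -135; q=1: -98; q=2: -59; q=3: -25; q=4: 3; q=5: 8; q=6: -5; q=7: -46; q=8: -119.
Profit is maximized at q = 5. AVC there is 102/5 = $20.40 ≤ P, so producing beats shutting down (which would give -$135).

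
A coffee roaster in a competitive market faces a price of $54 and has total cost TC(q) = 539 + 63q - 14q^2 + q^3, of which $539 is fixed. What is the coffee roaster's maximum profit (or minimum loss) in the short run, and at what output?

AVC = 63 - 14q + q^2; min AVC = $14 at q = 7. Since P = $54 ≥ min AVC, the firm produces.
MC = 63 - 28q + 3q^2. Setting P = MC and taking the root on the rising branch gives q* = 9.
TR = 54·9 = 486. TC = 539 + 162 = 701. Profit = 486 − 701 = -$215.
Shutting down would mean losing the fixed cost of $539, so operating at a loss of $215 is better by $324.

Profit = -$215 at q = 9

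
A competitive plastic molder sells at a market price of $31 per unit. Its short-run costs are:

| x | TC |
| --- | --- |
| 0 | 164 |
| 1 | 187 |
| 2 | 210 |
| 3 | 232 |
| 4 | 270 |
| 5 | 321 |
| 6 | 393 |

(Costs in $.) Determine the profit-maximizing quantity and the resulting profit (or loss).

Profit at each row (π = 31x − TC): x=0: -164; x=1: -156; x=2: -148; x=3: -139; x=4: -146; x=5: -166; x=6: -207.
Profit is maximized at x = 3. AVC there is 68/3 = $22.67 ≤ P, so producing beats shutting down (which would give -$164).

x = 3; profit = -$139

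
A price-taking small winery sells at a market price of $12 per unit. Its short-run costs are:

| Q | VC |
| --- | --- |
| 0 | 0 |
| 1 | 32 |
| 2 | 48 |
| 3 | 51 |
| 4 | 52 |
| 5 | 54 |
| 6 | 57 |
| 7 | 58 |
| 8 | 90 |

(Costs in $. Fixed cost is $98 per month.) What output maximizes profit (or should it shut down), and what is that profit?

Tabulate TR − TC: Q=0: -98; Q=1: -118; Q=2: -122; Q=3: -113; Q=4: -102; Q=5: -92; Q=6: -83; Q=7: -72; Q=8: -92.
Profit is maximized at Q = 7. AVC there is 58/7 = $8.29 ≤ P, so producing beats shutting down (which would give -$98).

Q = 7; profit = -$72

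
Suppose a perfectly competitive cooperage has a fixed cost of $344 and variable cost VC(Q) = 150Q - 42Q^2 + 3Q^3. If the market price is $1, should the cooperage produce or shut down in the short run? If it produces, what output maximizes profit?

Variable cost is VC = 150Q - 42Q^2 + 3Q^3, so AVC = VC/Q = 150 - 42Q + 3Q^2 and MC = dTC/dQ = 150 - 84Q + 9Q^2.
The AVC parabola has its vertex at Q = 42/6 = 7, where AVC = 150 - 42·7 + 3·7^2 = $3.
With P < min AVC ($1 < $3), every unit sold adds to the loss.
Best response: produce nothing and absorb the $344 fixed cost.

Shut down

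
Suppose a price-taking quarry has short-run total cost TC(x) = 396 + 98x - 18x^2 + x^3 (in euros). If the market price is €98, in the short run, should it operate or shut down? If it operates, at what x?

Produce at x = 12

Strip out fixed cost: VC = 98x - 18x^2 + x^3. Then AVC = 98 - 18x + x^2 and MC = 98 - 36x + 3x^2.
AVC is minimized where dAVC/dx = -18 + 2x = 0, at x = 9; min AVC = 98 - 18·9 + 9^2 = €17.
Because €98 ≥ €17, revenue can cover variable cost; the firm operates.
P = MC gives -36x + 3x^2 = 0, with roots 0 and 12. Take the larger (rising MC): x* = 12.
Check: AVC at x = 12 is €26 ≤ P, so revenue covers variable cost.
Profit = P·x − TC = 98·12 − 708 = €468.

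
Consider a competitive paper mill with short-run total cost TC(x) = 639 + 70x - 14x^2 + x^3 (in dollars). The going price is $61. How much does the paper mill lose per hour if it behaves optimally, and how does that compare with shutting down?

AVC = 70 - 14x + x^2 has its minimum $21 at x = 7; price $61 clears that bar, so the firm operates.
MC = 70 - 28x + 3x^2. Setting P = MC and taking the root on the rising branch gives x* = 9.
TR = 61·9 = 549. TC = 639 + 225 = 864. Profit = 549 − 864 = -$315.
By producing, the firm covers all variable cost plus $324 of fixed cost; shutting down would lose the full $639.

Profit = -$315 at x = 9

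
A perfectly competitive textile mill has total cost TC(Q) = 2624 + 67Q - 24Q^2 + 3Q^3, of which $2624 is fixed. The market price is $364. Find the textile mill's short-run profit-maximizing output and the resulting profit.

AVC = 67 - 24Q + 3Q^2; min AVC = $19 at Q = 4. Since P = $364 ≥ min AVC, the firm produces.
With MC = 67 - 48Q + 9Q^2, P = MC on the upward-sloping part at Q* = 9.
TR = 364·9 = 3276. TC = 2624 + 846 = 3470. Profit = 3276 − 3470 = -$194.
That loss of $194 beats the $2624 the firm would lose by shutting down; producing recovers $2430 of fixed cost.

Profit = -$194 at Q = 9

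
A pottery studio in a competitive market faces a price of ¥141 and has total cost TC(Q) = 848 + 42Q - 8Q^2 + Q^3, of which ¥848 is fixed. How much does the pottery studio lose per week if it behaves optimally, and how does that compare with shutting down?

Profit = -¥38 at Q = 9

AVC = 42 - 8Q + Q^2; min AVC = ¥26 at Q = 4. Since P = ¥141 ≥ min AVC, the firm produces.
With MC = 42 - 16Q + 3Q^2, P = MC on the upward-sloping part at Q* = 9.
TR = 141·9 = 1269. TC = 848 + 459 = 1307. Profit = 1269 − 1307 = -¥38.
By producing, the firm covers all variable cost plus ¥810 of fixed cost; shutting down would lose the full ¥848.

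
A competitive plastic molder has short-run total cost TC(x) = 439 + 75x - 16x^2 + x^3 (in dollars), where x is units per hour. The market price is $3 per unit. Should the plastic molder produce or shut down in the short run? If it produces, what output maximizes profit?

Strip out fixed cost: VC = 75x - 16x^2 + x^3. Then AVC = 75 - 16x + x^2 and MC = 75 - 32x + 3x^2.
AVC hits its minimum where MC = AVC, at x = 8, giving min AVC = 75 - 16·8 + 8^2 = $11.
P = $3 lies below min AVC = $11; no output level covers variable cost.
Shutting down limits the loss to fixed cost, $439.

Shut down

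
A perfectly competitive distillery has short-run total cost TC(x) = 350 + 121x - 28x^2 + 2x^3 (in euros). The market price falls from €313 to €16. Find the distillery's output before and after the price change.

MC = 121 - 56x + 6x^2; the shutdown threshold is min AVC = €23 (at x = 7).
At P = €313 ≥ min AVC, set P = MC on the rising branch: x = 12.
At P = €16 < min AVC = €23, price no longer covers variable cost at any output, so the firm shuts down: x = 0.

Output falls from 12 to 0 (the firm shuts down)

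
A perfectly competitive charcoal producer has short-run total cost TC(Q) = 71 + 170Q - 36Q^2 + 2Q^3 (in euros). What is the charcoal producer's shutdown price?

The firm shuts down when price falls below the minimum of average variable cost. AVC = VC/Q = 170 - 36Q + 2Q^2.
At the minimum of AVC, MC = AVC. MC = 170 - 72Q + 6Q^2; setting MC = AVC gives 4Q^2 - 36Q = 0, so Q = 9. min AVC = 8.
So the shutdown price is €8.

€8 per unit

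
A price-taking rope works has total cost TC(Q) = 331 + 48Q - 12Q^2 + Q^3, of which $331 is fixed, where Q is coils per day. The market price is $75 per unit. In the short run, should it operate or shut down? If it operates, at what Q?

From TC, MC = TC'(Q) = 48 - 24Q + 3Q^2 and AVC = VC/Q = 48 - 12Q + Q^2.
The AVC parabola has its vertex at Q = 12/2 = 6, where AVC = 48 - 12·6 + 6^2 = $12.
Since P = $75 ≥ min AVC = $12, price covers variable cost and the firm should produce.
Solving P = MC: -27 - 24Q + 3Q^2 = 0 ⇒ Q = -1 or 9. On the upward-sloping branch, Q* = 9.
Check: AVC at Q = 9 is $21 ≤ P, so revenue covers variable cost.
Profit = P·Q − TC = 75·9 − 520 = $155.

Produce at Q = 9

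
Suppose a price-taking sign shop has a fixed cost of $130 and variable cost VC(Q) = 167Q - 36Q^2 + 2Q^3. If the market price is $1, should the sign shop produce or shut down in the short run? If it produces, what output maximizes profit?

Shut down

Variable cost is VC = 167Q - 36Q^2 + 2Q^3, so AVC = VC/Q = 167 - 36Q + 2Q^2 and MC = dTC/dQ = 167 - 72Q + 6Q^2.
AVC hits its minimum where MC = AVC, at Q = 9, giving min AVC = 167 - 36·9 + 2·9^2 = $5.
Since P = $1 < min AVC = $5, price fails to cover variable cost at any output.
The firm minimizes its loss by shutting down and losing only its fixed cost of $130.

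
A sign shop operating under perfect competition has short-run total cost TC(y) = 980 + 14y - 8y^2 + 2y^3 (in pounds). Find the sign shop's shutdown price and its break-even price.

Shutdown price = min AVC. AVC = 14 - 8y + 2y^2, with vertex at y = 2 and minimum £6.
ATC = 980/y + 14 - 8y + 2y^2. Setting dATC/dy = −980/y^2 − 8 + 4y = 0 gives y = 7 (since 4·7^3 − 8·7^2 = 980).
min ATC = 980/7 + 14 − 8·7 + 2·7^2 = £196. That is the break-even price.
For £6 ≤ P < £196 the firm produces at a loss; below £6 it shuts down.

Shutdown price = £6; break-even price = £196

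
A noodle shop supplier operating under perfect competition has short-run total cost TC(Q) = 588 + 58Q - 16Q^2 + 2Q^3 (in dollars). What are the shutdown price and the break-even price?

Shutdown price = min AVC. AVC = 58 - 16Q + 2Q^2, with vertex at Q = 4 and minimum $26.
ATC = 588/Q + 58 - 16Q + 2Q^2. Setting dATC/dQ = −588/Q^2 − 16 + 4Q = 0 gives Q = 7 (since 4·7^3 − 16·7^2 = 588).
min ATC = 588/7 + 58 − 16·7 + 2·7^2 = $128. That is the break-even price.
Between these two prices the firm operates at a loss; above $128 it earns a profit.

Shutdown price = $26; break-even price = $128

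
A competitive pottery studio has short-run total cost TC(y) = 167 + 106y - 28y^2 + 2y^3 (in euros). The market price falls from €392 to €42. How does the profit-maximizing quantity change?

Output falls from 13 to 8

AVC = 106 - 28y + 2y^2, minimized at y = 7 where min AVC = €8. MC = 106 - 56y + 6y^2.
With P = €392 above the shutdown price, P = MC gives y = 13.
At P = €42 ≥ min AVC, set P = MC: y = 8. The firm stays open but cuts output.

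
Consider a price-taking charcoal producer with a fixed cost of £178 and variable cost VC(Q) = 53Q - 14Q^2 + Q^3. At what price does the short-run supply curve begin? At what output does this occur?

Short-run supply begins at min AVC. From VC = 53Q - 14Q^2 + Q^3, AVC = 53 - 14Q + Q^2.
At the minimum of AVC, MC = AVC. MC = 53 - 28Q + 3Q^2; setting MC = AVC gives 2Q^2 - 14Q = 0, so Q = 7. min AVC = 4.
The firm shuts down for any P below £4.

£4 per unit, at Q = 7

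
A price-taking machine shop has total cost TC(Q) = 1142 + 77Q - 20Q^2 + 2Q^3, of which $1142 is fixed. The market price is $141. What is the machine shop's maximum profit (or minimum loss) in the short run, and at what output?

Profit = -$374 at Q = 8

AVC = 77 - 20Q + 2Q^2; min AVC = $27 at Q = 5. Since P = $141 ≥ min AVC, the firm produces.
With MC = 77 - 40Q + 6Q^2, P = MC on the upward-sloping part at Q* = 8.
TR = 141·8 = 1128. TC = 1142 + 360 = 1502. Profit = 1128 − 1502 = -$374.
Shutting down would mean losing the fixed cost of $1142, so operating at a loss of $374 is better by $768.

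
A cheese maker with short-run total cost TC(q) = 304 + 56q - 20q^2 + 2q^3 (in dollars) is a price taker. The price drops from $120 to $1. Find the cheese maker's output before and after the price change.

Output falls from 8 to 0 (the firm shuts down)

MC = 56 - 40q + 6q^2; the shutdown threshold is min AVC = $6 (at q = 5).
At P = $120 ≥ min AVC, set P = MC on the rising branch: q = 8.
At P = $1 < min AVC = $6, price no longer covers variable cost at any output, so the firm shuts down: q = 0.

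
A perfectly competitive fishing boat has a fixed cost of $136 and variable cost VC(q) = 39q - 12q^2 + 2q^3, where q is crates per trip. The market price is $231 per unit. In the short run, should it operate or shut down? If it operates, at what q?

Produce at q = 8

Strip out fixed cost: VC = 39q - 12q^2 + 2q^3. Then AVC = 39 - 12q + 2q^2 and MC = 39 - 24q + 6q^2.
AVC is minimized where dAVC/dq = -12 + 4q = 0, at q = 3; min AVC = 39 - 12·3 + 2·3^2 = $21.
P = $231 exceeds min AVC = $21, so the firm stays open.
P = MC gives -192 - 24q + 6q^2 = 0, with roots -4 and 8. Take the larger (rising MC): q* = 8.
Check: AVC at q = 8 is $71 ≤ P, so revenue covers variable cost.
Profit = P·q − TC = 231·8 − 704 = $1144.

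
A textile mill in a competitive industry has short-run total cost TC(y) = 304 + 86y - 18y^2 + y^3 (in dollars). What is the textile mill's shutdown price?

$5 per unit

The firm shuts down when price falls below the minimum of average variable cost. AVC = VC/y = 86 - 18y + y^2.
At the minimum of AVC, MC = AVC. MC = 86 - 36y + 3y^2; setting MC = AVC gives 2y^2 - 18y = 0, so y = 9. min AVC = 5.
So the shutdown price is $5.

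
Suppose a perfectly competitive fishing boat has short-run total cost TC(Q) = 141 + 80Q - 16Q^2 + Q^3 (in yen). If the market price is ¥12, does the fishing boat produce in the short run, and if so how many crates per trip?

Shut down

Variable cost is VC = 80Q - 16Q^2 + Q^3, so AVC = VC/Q = 80 - 16Q + Q^2 and MC = dTC/dQ = 80 - 32Q + 3Q^2.
AVC is minimized where dAVC/dQ = -16 + 2Q = 0, at Q = 8; min AVC = 80 - 16·8 + 8^2 = ¥16.
With P < min AVC (¥12 < ¥16), every unit sold adds to the loss.
Best response: produce nothing and absorb the ¥141 fixed cost.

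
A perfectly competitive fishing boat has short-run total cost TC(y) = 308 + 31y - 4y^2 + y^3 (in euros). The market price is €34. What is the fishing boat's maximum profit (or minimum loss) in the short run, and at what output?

AVC = 31 - 4y + y^2; min AVC = €27 at y = 2. Since P = €34 ≥ min AVC, the firm produces.
MC = 31 - 8y + 3y^2. Setting P = MC and taking the root on the rising branch gives y* = 3.
TR = 34·3 = 102. TC = 308 + 84 = 392. Profit = 102 − 392 = -€290.
By producing, the firm covers all variable cost plus €18 of fixed cost; shutting down would lose the full €308.

Profit = -€290 at y = 3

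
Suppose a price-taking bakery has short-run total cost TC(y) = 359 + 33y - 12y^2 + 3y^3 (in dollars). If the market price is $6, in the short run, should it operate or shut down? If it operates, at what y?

Variable cost is VC = 33y - 12y^2 + 3y^3, so AVC = VC/y = 33 - 12y + 3y^2 and MC = dTC/dy = 33 - 24y + 9y^2.
AVC is minimized where dAVC/dy = -12 + 6y = 0, at y = 2; min AVC = 33 - 12·2 + 3·2^2 = $21.
P = $6 lies below min AVC = $21; no output level covers variable cost.
Best response: produce nothing and absorb the $359 fixed cost.

Shut down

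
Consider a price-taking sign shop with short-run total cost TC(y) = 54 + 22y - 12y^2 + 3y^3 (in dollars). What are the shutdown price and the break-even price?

AVC = 22 - 12y + 3y^2; minimized at y = 2, giving min AVC = $10. That is the shutdown price.
ATC = 54/y + 22 - 12y + 3y^2. Setting dATC/dy = −54/y^2 − 12 + 6y = 0 gives y = 3 (since 6·3^3 − 12·3^2 = 54).
min ATC = 54/3 + 22 − 12·3 + 3·3^2 = $31. That is the break-even price.
Between these two prices the firm operates at a loss; above $31 it earns a profit.

Shutdown price = $10; break-even price = $31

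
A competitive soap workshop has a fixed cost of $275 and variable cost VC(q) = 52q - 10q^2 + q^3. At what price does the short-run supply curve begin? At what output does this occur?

$27 per unit, at q = 5

The firm shuts down when price falls below the minimum of average variable cost. AVC = VC/q = 52 - 10q + q^2.
At the minimum of AVC, MC = AVC. MC = 52 - 20q + 3q^2; setting MC = AVC gives 2q^2 - 10q = 0, so q = 5. min AVC = 27.
For P < $27 the firm produces nothing.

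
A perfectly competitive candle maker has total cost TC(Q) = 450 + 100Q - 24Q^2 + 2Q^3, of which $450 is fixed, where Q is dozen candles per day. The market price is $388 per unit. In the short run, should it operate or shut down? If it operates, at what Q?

Variable cost is VC = 100Q - 24Q^2 + 2Q^3, so AVC = VC/Q = 100 - 24Q + 2Q^2 and MC = dTC/dQ = 100 - 48Q + 6Q^2.
AVC is minimized where dAVC/dQ = -24 + 4Q = 0, at Q = 6; min AVC = 100 - 24·6 + 2·6^2 = $28.
P = $388 exceeds min AVC = $28, so the firm stays open.
Solving P = MC: -288 - 48Q + 6Q^2 = 0 ⇒ Q = -4 or 12. On the upward-sloping branch, Q* = 12.
Check: AVC at Q = 12 is $100 ≤ P, so revenue covers variable cost.
Profit = P·Q − TC = 388·12 − 1650 = $3006.

Produce at Q = 12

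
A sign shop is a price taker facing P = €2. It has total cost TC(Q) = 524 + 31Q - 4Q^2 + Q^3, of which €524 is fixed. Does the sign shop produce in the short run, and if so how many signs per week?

From TC, MC = TC'(Q) = 31 - 8Q + 3Q^2 and AVC = VC/Q = 31 - 4Q + Q^2.
The AVC parabola has its vertex at Q = 4/2 = 2, where AVC = 31 - 4·2 + 2^2 = €27.
Since P = €2 < min AVC = €27, price fails to cover variable cost at any output.
Shutting down limits the loss to fixed cost, €524.

Shut down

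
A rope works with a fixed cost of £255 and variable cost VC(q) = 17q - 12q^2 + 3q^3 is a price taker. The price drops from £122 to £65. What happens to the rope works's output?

Output falls from 5 to 4

MC = 17 - 24q + 9q^2; the shutdown threshold is min AVC = £5 (at q = 2).
With P = £122 above the shutdown price, P = MC gives q = 5.
At P = £65 ≥ min AVC, set P = MC: q = 4. The firm stays open but cuts output.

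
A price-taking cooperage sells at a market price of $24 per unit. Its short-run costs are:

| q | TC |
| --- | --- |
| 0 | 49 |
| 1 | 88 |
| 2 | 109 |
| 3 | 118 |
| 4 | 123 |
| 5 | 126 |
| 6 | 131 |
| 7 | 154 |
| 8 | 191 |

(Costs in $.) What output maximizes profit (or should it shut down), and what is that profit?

q = 7; profit = $14

Tabulate TR − TC: q=0: -49; q=1: -64; q=2: -61; q=3: -46; q=4: -27; q=5: -6; q=6: 13; q=7: 14; q=8: 1.
Profit is maximized at q = 7. AVC there is 105/7 = $15 ≤ P, so producing beats shutting down (which would give -$49).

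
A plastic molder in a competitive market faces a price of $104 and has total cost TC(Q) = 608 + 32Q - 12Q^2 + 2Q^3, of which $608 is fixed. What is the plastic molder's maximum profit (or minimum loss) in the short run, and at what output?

Profit = -$176 at Q = 6

AVC = 32 - 12Q + 2Q^2; min AVC = $14 at Q = 3. Since P = $104 ≥ min AVC, the firm produces.
MC = 32 - 24Q + 6Q^2. Setting P = MC and taking the root on the rising branch gives Q* = 6.
TR = 104·6 = 624. TC = 608 + 192 = 800. Profit = 624 − 800 = -$176.
That loss of $176 beats the $608 the firm would lose by shutting down; producing recovers $432 of fixed cost.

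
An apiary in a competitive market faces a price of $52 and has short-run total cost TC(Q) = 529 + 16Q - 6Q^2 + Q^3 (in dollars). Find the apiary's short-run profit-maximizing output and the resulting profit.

Profit = -$313 at Q = 6

AVC = 16 - 6Q + Q^2; min AVC = $7 at Q = 3. Since P = $52 ≥ min AVC, the firm produces.
With MC = 16 - 12Q + 3Q^2, P = MC on the upward-sloping part at Q* = 6.
TR = 52·6 = 312. TC = 529 + 96 = 625. Profit = 312 − 625 = -$313.
Shutting down would mean losing the fixed cost of $529, so operating at a loss of $313 is better by $216.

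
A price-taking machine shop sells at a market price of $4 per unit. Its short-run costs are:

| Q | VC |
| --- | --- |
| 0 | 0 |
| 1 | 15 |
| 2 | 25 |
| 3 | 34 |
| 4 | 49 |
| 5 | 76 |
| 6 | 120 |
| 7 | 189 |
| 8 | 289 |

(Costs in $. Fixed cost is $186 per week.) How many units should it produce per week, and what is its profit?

Q = 0 (shut down); profit = -$186

Tabulate TR − TC: Q=0: -186; Q=1: -197; Q=2: -203; Q=3: -208; Q=4: -219; Q=5: -242; Q=6: -282; Q=7: -347; Q=8: -443.
Profit is highest at Q = 0. Equivalently, the lowest AVC in the table is 34/3 ≈ $11.33 at Q = 3, and P = $4 falls below it — price never covers variable cost, so the firm shuts down and loses only its fixed cost.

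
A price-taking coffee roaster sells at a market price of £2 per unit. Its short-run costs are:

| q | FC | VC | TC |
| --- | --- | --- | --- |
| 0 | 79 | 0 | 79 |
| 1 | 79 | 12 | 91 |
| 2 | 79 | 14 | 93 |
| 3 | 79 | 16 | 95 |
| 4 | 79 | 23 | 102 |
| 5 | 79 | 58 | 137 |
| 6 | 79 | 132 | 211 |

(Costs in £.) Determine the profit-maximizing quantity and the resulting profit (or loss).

q = 0 (shut down); profit = -£79

Tabulate TR − TC: q=0: -79; q=1: -89; q=2: -89; q=3: -89; q=4: -94; q=5: -127; q=6: -199.
Profit is highest at q = 0. Equivalently, the lowest AVC in the table is 16/3 ≈ £5.33 at q = 3, and P = £2 falls below it — price never covers variable cost, so the firm shuts down and loses only its fixed cost.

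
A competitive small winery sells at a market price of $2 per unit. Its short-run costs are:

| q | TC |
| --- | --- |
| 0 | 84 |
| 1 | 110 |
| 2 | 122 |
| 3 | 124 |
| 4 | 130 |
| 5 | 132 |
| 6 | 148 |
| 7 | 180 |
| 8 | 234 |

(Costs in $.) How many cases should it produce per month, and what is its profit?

q = 0 (shut down); profit = -$84

Profit at each row (π = 2q − TC): q=0: -84; q=1: -108; q=2: -118; q=3: -118; q=4: -122; q=5: -122; q=6: -136; q=7: -166; q=8: -218.
Profit is highest at q = 0. Equivalently, the lowest AVC in the table is 48/5 ≈ $9.60 at q = 5, and P = $2 falls below it — price never covers variable cost, so the firm shuts down and loses only its fixed cost.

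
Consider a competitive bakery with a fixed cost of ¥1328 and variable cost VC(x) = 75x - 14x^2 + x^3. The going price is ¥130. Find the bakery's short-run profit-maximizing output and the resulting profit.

AVC = 75 - 14x + x^2; min AVC = ¥26 at x = 7. Since P = ¥130 ≥ min AVC, the firm produces.
With MC = 75 - 28x + 3x^2, P = MC on the upward-sloping part at x* = 11.
TR = 130·11 = 1430. TC = 1328 + 462 = 1790. Profit = 1430 − 1790 = -¥360.
Shutting down would mean losing the fixed cost of ¥1328, so operating at a loss of ¥360 is better by ¥968.

Profit = -¥360 at x = 11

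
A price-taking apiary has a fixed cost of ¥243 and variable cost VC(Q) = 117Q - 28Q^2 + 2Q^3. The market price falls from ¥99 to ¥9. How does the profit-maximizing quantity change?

MC = 117 - 56Q + 6Q^2; the shutdown threshold is min AVC = ¥19 (at Q = 7).
At P = ¥99 ≥ min AVC, set P = MC on the rising branch: Q = 9.
At P = ¥9 < min AVC = ¥19, price no longer covers variable cost at any output, so the firm shuts down: Q = 0.

Output falls from 9 to 0 (the firm shuts down)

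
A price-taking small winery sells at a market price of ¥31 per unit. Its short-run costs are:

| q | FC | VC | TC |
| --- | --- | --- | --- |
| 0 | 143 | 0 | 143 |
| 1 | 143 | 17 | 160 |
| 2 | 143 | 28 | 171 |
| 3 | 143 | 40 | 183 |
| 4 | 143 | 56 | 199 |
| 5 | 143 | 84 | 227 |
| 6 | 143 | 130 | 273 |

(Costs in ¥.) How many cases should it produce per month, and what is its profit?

Profit at each row (π = 31q − TC): q=0: -143; q=1: -129; q=2: -109; q=3: -90; q=4: -75; q=5: -72; q=6: -87.
Profit is maximized at q = 5. AVC there is 84/5 = ¥16.80 ≤ P, so producing beats shutting down (which would give -¥143).

q = 5; profit = -¥72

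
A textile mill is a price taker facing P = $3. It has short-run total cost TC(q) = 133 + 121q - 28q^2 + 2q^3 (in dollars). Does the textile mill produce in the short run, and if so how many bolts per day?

Shut down

Variable cost is VC = 121q - 28q^2 + 2q^3, so AVC = VC/q = 121 - 28q + 2q^2 and MC = dTC/dq = 121 - 56q + 6q^2.
AVC is minimized where dAVC/dq = -28 + 4q = 0, at q = 7; min AVC = 121 - 28·7 + 2·7^2 = $23.
Since P = $3 < min AVC = $23, price fails to cover variable cost at any output.
Best response: produce nothing and absorb the $133 fixed cost.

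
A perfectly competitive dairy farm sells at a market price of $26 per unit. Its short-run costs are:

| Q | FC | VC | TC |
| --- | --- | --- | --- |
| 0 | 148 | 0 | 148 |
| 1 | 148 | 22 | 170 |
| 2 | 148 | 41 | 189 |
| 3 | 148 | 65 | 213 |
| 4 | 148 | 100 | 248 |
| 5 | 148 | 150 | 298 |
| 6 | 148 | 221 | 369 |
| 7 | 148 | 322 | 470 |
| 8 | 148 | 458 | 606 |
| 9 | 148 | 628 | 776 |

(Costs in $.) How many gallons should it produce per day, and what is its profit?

Q = 3; profit = -$135

Compute π = P·Q − TC at each output: Q=0: -148; Q=1: -144; Q=2: -137; Q=3: -135; Q=4: -144; Q=5: -168; Q=6: -213; Q=7: -288; Q=8: -398; Q=9: -542.
Profit is maximized at Q = 3. AVC there is 65/3 = $21.67 ≤ P, so producing beats shutting down (which would give -$148).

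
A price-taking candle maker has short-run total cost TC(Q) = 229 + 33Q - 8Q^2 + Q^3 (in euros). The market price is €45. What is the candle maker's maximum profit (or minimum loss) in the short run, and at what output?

AVC = 33 - 8Q + Q^2; min AVC = €17 at Q = 4. Since P = €45 ≥ min AVC, the firm produces.
With MC = 33 - 16Q + 3Q^2, P = MC on the upward-sloping part at Q* = 6.
TR = 45·6 = 270. TC = 229 + 126 = 355. Profit = 270 − 355 = -€85.
That loss of €85 beats the €229 the firm would lose by shutting down; producing recovers €144 of fixed cost.

Profit = -€85 at Q = 6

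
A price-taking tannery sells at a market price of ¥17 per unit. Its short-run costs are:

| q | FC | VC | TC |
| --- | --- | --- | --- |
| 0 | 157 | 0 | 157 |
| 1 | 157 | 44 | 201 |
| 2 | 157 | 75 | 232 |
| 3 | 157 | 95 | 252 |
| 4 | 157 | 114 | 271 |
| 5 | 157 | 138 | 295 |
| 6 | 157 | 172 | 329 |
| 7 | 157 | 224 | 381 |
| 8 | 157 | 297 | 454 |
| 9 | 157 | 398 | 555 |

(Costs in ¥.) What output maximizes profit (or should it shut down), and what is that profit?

Profit at each row (π = 17q − TC): q=0: -157; q=1: -184; q=2: -198; q=3: -201; q=4: -203; q=5: -210; q=6: -227; q=7: -262; q=8: -318; q=9: -402.
Profit is highest at q = 0. Equivalently, the lowest AVC in the table is 138/5 ≈ ¥27.60 at q = 5, and P = ¥17 falls below it — price never covers variable cost, so the firm shuts down and loses only its fixed cost.

q = 0 (shut down); profit = -¥157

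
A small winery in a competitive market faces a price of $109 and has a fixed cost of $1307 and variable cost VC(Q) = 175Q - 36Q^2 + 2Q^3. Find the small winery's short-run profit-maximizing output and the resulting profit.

Profit = -$339 at Q = 11

AVC = 175 - 36Q + 2Q^2 has its minimum $13 at Q = 9; price $109 clears that bar, so the firm operates.
With MC = 175 - 72Q + 6Q^2, P = MC on the upward-sloping part at Q* = 11.
TR = 109·11 = 1199. TC = 1307 + 231 = 1538. Profit = 1199 − 1538 = -$339.
Shutting down would mean losing the fixed cost of $1307, so operating at a loss of $339 is better by $968.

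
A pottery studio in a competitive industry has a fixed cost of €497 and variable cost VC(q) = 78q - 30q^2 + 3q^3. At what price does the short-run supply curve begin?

€3 per unit

The shutdown price is the minimum of AVC. VC = 78q - 30q^2 + 3q^3, so AVC = 78 - 30q + 3q^2.
dAVC/dq = -30 + 6q = 0 gives q = 5. min AVC = 78 - 30·5 + 3·5^2 = 3.
For P < €3 the firm produces nothing.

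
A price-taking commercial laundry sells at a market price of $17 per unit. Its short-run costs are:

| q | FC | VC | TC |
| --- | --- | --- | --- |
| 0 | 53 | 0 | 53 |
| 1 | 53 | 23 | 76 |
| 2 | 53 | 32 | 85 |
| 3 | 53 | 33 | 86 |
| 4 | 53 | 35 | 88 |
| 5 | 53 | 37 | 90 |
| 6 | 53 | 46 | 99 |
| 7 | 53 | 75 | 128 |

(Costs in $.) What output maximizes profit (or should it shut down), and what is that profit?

Compute π = P·q − TC at each output: q=0: -53; q=1: -59; q=2: -51; q=3: -35; q=4: -20; q=5: -5; q=6: 3; q=7: -9.
Profit is maximized at q = 6. AVC there is 46/6 = $7.67 ≤ P, so producing beats shutting down (which would give -$53).

q = 6; profit = $3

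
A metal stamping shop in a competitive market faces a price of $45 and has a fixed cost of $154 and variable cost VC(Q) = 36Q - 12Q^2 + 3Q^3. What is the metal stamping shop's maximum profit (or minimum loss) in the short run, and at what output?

AVC = 36 - 12Q + 3Q^2 has its minimum $24 at Q = 2; price $45 clears that bar, so the firm operates.
With MC = 36 - 24Q + 9Q^2, P = MC on the upward-sloping part at Q* = 3.
TR = 45·3 = 135. TC = 154 + 81 = 235. Profit = 135 − 235 = -$100.
By producing, the firm covers all variable cost plus $54 of fixed cost; shutting down would lose the full $154.

Profit = -$100 at Q = 3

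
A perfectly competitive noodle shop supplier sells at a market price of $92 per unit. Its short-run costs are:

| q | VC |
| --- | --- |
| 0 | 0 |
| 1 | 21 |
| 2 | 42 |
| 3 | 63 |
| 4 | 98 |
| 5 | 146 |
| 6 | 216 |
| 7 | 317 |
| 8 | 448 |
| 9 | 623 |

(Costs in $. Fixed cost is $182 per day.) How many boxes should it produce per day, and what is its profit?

Profit at each row (π = 92q − TC): q=0: -182; q=1: -111; q=2: -40; q=3: 31; q=4: 88; q=5: 132; q=6: 154; q=7: 145; q=8: 106; q=9: 23.
Profit is maximized at q = 6. AVC there is 216/6 = $36 ≤ P, so producing beats shutting down (which would give -$182).

q = 6; profit = $154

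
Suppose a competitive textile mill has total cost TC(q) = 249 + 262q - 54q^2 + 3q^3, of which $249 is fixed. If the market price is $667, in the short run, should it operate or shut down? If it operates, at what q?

Produce at q = 15

Strip out fixed cost: VC = 262q - 54q^2 + 3q^3. Then AVC = 262 - 54q + 3q^2 and MC = 262 - 108q + 9q^2.
AVC is minimized where dAVC/dq = -54 + 6q = 0, at q = 9; min AVC = 262 - 54·9 + 3·9^2 = $19.
Since P = $667 ≥ min AVC = $19, price covers variable cost and the firm should produce.
P = MC gives -405 - 108q + 9q^2 = 0, with roots -3 and 15. Take the larger (rising MC): q* = 15.
Check: AVC at q = 15 is $127 ≤ P, so revenue covers variable cost.
Profit = P·q − TC = 667·15 − 2154 = $7851.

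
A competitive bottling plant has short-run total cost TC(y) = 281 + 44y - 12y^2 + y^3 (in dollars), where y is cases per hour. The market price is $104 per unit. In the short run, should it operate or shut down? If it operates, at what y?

Produce at y = 10

From TC, MC = TC'(y) = 44 - 24y + 3y^2 and AVC = VC/y = 44 - 12y + y^2.
The AVC parabola has its vertex at y = 12/2 = 6, where AVC = 44 - 12·6 + 6^2 = $8.
Since P = $104 ≥ min AVC = $8, price covers variable cost and the firm should produce.
Set P = MC: 104 = 44 - 24y + 3y^2 → -60 - 24y + 3y^2 = 0. The roots are y = -2 and y = 10; the profit-maximizing output is on the rising part of MC, so y* = 10.
Check: AVC at y = 10 is $24 ≤ P, so revenue covers variable cost.
Profit = P·y − TC = 104·10 − 521 = $519.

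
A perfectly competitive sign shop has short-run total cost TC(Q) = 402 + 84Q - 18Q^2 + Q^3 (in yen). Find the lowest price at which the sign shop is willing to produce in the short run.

¥3 per unit

The shutdown price is the minimum of AVC. VC = 84Q - 18Q^2 + Q^3, so AVC = 84 - 18Q + Q^2.
dAVC/dQ = -18 + 2Q = 0 gives Q = 9. min AVC = 84 - 18·9 + 9^2 = 3.
The firm shuts down for any P below ¥3.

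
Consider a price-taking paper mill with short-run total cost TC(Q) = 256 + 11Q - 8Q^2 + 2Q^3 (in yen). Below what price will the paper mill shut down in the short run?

Short-run supply begins at min AVC. From VC = 11Q - 8Q^2 + 2Q^3, AVC = 11 - 8Q + 2Q^2.
dAVC/dQ = -8 + 4Q = 0 gives Q = 2. min AVC = 11 - 8·2 + 2·2^2 = 3.
So the shutdown price is ¥3.

¥3 per unit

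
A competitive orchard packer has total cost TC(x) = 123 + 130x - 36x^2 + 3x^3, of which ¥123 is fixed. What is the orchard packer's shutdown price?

¥22 per unit

The shutdown price is the minimum of AVC. VC = 130x - 36x^2 + 3x^3, so AVC = 130 - 36x + 3x^2.
At the minimum of AVC, MC = AVC. MC = 130 - 72x + 9x^2; setting MC = AVC gives 6x^2 - 36x = 0, so x = 6. min AVC = 22.
For P < ¥22 the firm produces nothing.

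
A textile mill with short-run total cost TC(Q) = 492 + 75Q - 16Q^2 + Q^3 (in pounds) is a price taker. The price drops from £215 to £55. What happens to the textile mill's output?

Output falls from 14 to 10

MC = 75 - 32Q + 3Q^2; the shutdown threshold is min AVC = £11 (at Q = 8).
With P = £215 above the shutdown price, P = MC gives Q = 14.
At P = £55 ≥ min AVC, set P = MC: Q = 10. The firm stays open but cuts output.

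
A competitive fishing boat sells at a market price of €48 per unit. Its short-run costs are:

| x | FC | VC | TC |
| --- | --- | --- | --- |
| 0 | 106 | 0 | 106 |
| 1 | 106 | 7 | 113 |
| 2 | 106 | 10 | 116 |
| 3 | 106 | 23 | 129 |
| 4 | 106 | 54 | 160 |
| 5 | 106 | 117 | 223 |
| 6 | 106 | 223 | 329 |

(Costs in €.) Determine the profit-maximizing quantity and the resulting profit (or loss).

x = 4; profit = €32

Tabulate TR − TC: x=0: -106; x=1: -65; x=2: -20; x=3: 15; x=4: 32; x=5: 17; x=6: -41.
Profit is maximized at x = 4. AVC there is 54/4 = €13.50 ≤ P, so producing beats shutting down (which would give -€106).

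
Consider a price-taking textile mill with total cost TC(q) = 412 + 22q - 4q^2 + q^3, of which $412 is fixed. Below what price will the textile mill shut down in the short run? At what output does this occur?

$18 per unit, at q = 2

Short-run supply begins at min AVC. From VC = 22q - 4q^2 + q^3, AVC = 22 - 4q + q^2.
dAVC/dq = -4 + 2q = 0 gives q = 2. min AVC = 22 - 4·2 + 2^2 = 18.
The firm shuts down for any P below $18.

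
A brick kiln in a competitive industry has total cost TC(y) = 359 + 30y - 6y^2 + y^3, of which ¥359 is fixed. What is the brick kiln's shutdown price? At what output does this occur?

The firm shuts down when price falls below the minimum of average variable cost. AVC = VC/y = 30 - 6y + y^2.
dAVC/dy = -6 + 2y = 0 gives y = 3. min AVC = 30 - 6·3 + 3^2 = 21.
The firm shuts down for any P below ¥21.

¥21 per unit, at y = 3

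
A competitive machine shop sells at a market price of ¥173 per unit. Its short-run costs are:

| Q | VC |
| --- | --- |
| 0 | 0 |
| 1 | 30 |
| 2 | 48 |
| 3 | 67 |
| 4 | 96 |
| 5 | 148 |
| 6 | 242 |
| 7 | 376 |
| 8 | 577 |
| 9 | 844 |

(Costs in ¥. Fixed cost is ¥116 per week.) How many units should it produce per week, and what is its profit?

Q = 7; profit = ¥719

Tabulate TR − TC: Q=0: -116; Q=1: 27; Q=2: 182; Q=3: 336; Q=4: 480; Q=5: 601; Q=6: 680; Q=7: 719; Q=8: 691; Q=9: 597.
Profit is maximized at Q = 7. AVC there is 376/7 = ¥53.71 ≤ P, so producing beats shutting down (which would give -¥116).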